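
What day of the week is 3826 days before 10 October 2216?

Oct 10, 2216 is a Thursday.
3826 mod 7 = 4, so 3826 days before a Thursday is Thursday − 4 = Sunday.

Sunday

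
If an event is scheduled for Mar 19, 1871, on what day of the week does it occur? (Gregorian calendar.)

Sunday

Doomsday rule: the anchor day for the 1800s is Friday. For year 71: 71÷12 = 5 r 11, and 11÷4 = 2, so 5+11+2 = 18.
Friday + 18 ≡ Tuesday — that's 1871's doomsday.
In March the doomsday date is Mar 14.
Mar 19 is 5 days after Mar 14; 5 mod 7 = 5, so Tuesday + 5 = Sunday.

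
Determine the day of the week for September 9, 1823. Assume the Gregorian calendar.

Tuesday

Doomsday rule: the anchor day for the 1800s is Friday. For year 23: 23÷12 = 1 r 11, and 11÷4 = 2, so 1+11+2 = 14.
Friday + 14 ≡ Friday — that's 1823's doomsday.
In September the doomsday date is Sep 5.
Sep 9 is 4 days after Sep 5; 4 mod 7 = 4, so Friday + 4 = Tuesday.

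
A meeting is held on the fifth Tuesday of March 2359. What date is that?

March 1, 2359 is a Sunday.
The first Tuesday is therefore March 3 (2 days later).
The fifth Tuesday is 3 + 4×7 = March 31.

March 31, 2359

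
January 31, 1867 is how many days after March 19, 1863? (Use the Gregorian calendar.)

1414

Mar 19, 1863 → Mar 19, 1864: 366 days (Feb 29, 1864 is in that span).
Mar 19, 1864 → Mar 19, 1865: 365 days.
Mar 19, 1865 → Mar 19, 1866: 365 days.
Mar 19, 1866 → Apr 19, 1866: 31 days (March has 31).
Apr 19, 1866 → May 19, 1866: 30 days (April has 30).
May 19, 1866 → Jun 19, 1866: 31 days (May has 31).
Jun 19, 1866 → Jul 19, 1866: 30 days (June has 30).
Jul 19, 1866 → Aug 19, 1866: 31 days (July has 31).
Aug 19, 1866 → Sep 19, 1866: 31 days (August has 31).
Sep 19, 1866 → Oct 19, 1866: 30 days (September has 30).
Oct 19, 1866 → Nov 19, 1866: 31 days (October has 31).
Nov 19, 1866 → Dec 19, 1866: 30 days (November has 30).
Dec 19, 1866 → Jan 19, 1867: 31 days (December has 31).
Jan 19, 1867 → Jan 31, 1867: 12 days.
Total: 1414 days.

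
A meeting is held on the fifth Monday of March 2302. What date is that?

March 1, 2302 is a Saturday.
The first Monday is therefore March 3 (2 days later).
The fifth Monday is 3 + 4×7 = March 31.

March 31, 2302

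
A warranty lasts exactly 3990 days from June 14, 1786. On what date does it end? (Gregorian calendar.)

+365 (one year) → Jun 14, 1787 (3625 left).
+366 (one year; includes Feb 29, 1788) → Jun 14, 1788 (3259 left).
+365 (one year) → Jun 14, 1789 (2894 left).
+365 (one year) → Jun 14, 1790 (2529 left).
+365 (one year) → Jun 14, 1791 (2164 left).
+366 (one year; includes Feb 29, 1792) → Jun 14, 1792 (1798 left).
+365 (one year) → Jun 14, 1793 (1433 left).
+365 (one year) → Jun 14, 1794 (1068 left).
+365 (one year) → Jun 14, 1795 (703 left).
+366 (one year; includes Feb 29, 1796) → Jun 14, 1796 (337 left).
Jun has 30 days: +17 → Jul 1, 1796 (320 left).
Jul has 31 days: +31 → Aug 1, 1796 (289 left).
Aug has 31 days: +31 → Sep 1, 1796 (258 left).
Sep has 30 days: +30 → Oct 1, 1796 (228 left).
Oct has 31 days: +31 → Nov 1, 1796 (197 left).
Nov has 30 days: +30 → Dec 1, 1796 (167 left).
Dec has 31 days: +31 → Jan 1, 1797 (136 left).
Jan has 31 days: +31 → Feb 1, 1797 (105 left).
Feb has 28 days: +28 → Mar 1, 1797 (77 left).
Mar has 31 days: +31 → Apr 1, 1797 (46 left).
Apr has 30 days: +30 → May 1, 1797 (16 left).
+16 → May 17, 1797.

May 17, 1797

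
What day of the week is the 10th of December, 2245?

Doomsday rule: the anchor day for the 2200s is Friday. For year 45: 45÷12 = 3 r 9, and 9÷4 = 2, so 3+9+2 = 14.
Friday + 14 ≡ Friday — that's 2245's doomsday.
In December the doomsday date is Dec 12.
Dec 10 is 2 days before Dec 12; 2 mod 7 = 2, so Friday − 2 = Wednesday.

Wednesday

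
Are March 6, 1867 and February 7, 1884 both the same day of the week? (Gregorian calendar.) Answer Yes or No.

No

From Mar 6, 1867 to Feb 7, 1884 is 6182 days.
6182 mod 7 = 1, so they are different weekdays.
(Mar 6, 1867 is a Wednesday; Feb 7, 1884 is a Thursday.)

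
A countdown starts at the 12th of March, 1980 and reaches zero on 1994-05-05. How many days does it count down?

Mar 12, 1980 → Mar 12, 1981: 365 days.
Mar 12, 1981 → Mar 12, 1982: 365 days.
Mar 12, 1982 → Mar 12, 1983: 365 days.
Mar 12, 1983 → Mar 12, 1984: 366 days (Feb 29, 1984 is in that span).
Mar 12, 1984 → Mar 12, 1985: 365 days.
Mar 12, 1985 → Mar 12, 1986: 365 days.
Mar 12, 1986 → Mar 12, 1987: 365 days.
Mar 12, 1987 → Mar 12, 1988: 366 days (Feb 29, 1988 is in that span).
Mar 12, 1988 → Mar 12, 1989: 365 days.
Mar 12, 1989 → Mar 12, 1990: 365 days.
Mar 12, 1990 → Mar 12, 1991: 365 days.
Mar 12, 1991 → Mar 12, 1992: 366 days (Feb 29, 1992 is in that span).
Mar 12, 1992 → Mar 12, 1993: 365 days.
Mar 12, 1993 → Mar 12, 1994: 365 days.
Mar 12, 1994 → Apr 12, 1994: 31 days (March has 31).
Apr 12, 1994 → May 5, 1994: 23 days.
Total: 5167 days.

5167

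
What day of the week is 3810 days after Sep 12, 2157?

Sep 12, 2157 is a Monday.
3810 mod 7 = 2, so 3810 days after a Monday is Monday + 2 = Wednesday.

Wednesday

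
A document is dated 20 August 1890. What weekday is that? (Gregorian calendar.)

Doomsday rule: the anchor day for the 1800s is Friday. For year 90: 90÷12 = 7 r 6, and 6÷4 = 1, so 7+6+1 = 14.
Friday + 14 ≡ Friday — that's 1890's doomsday.
In August the doomsday date is Aug 8.
Aug 20 is 12 days after Aug 8; 12 mod 7 = 5, so Friday + 5 = Wednesday.

Wednesday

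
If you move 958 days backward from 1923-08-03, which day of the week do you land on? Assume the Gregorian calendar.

Aug 3, 1923 is a Friday.
958 mod 7 = 6, so 958 days before a Friday is Friday − 6 = Saturday.

Saturday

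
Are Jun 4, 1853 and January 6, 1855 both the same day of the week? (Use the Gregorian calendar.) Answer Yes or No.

Yes

From Jun 4, 1853 to Jan 6, 1855 is 581 days.
581 mod 7 = 0, so they are the same weekday.
(Jun 4, 1853 is a Saturday; Jan 6, 1855 is a Saturday.)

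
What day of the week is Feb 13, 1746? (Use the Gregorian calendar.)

Doomsday rule: the anchor day for the 1700s is Sunday. For year 46: 46÷12 = 3 r 10, and 10÷4 = 2, so 3+10+2 = 15.
Sunday + 15 ≡ Monday — that's 1746's doomsday.
In February the doomsday date is Feb 28 (1746 is not a leap year).
Feb 13 is 15 days before Feb 28; 15 mod 7 = 1, so Monday − 1 = Sunday.

Sunday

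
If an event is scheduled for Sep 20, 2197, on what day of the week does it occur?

Wednesday

January 1, 2197 is a Sunday.
Jan 1, 2197 → Feb 1, 2197: 31 days (January has 31).
Feb 1, 2197 → Mar 1, 2197: 28 days (February has 28).
Mar 1, 2197 → Apr 1, 2197: 31 days (March has 31).
Apr 1, 2197 → May 1, 2197: 30 days (April has 30).
May 1, 2197 → Jun 1, 2197: 31 days (May has 31).
Jun 1, 2197 → Jul 1, 2197: 30 days (June has 30).
Jul 1, 2197 → Aug 1, 2197: 31 days (July has 31).
Aug 1, 2197 → Sep 1, 2197: 31 days (August has 31).
Sep 1, 2197 → Sep 20, 2197: 19 days.
Total: 262 days.
262 mod 7 = 3, so Sunday + 3 = Wednesday.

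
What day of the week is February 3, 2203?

Doomsday rule: the anchor day for the 2200s is Friday. For year 03: 3÷12 = 0 r 3, and 3÷4 = 0, so 0+3+0 = 3.
Friday + 3 ≡ Monday — that's 2203's doomsday.
In February the doomsday date is Feb 28 (2203 is not a leap year).
Feb 3 is 25 days before Feb 28; 25 mod 7 = 4, so Monday − 4 = Thursday.

Thursday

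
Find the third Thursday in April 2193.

April 1, 2193 is a Monday.
The first Thursday is therefore April 4 (3 days later).
The third Thursday is 4 + 2×7 = April 18.

April 18, 2193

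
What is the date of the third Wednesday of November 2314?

November 1, 2314 is a Sunday.
The first Wednesday is therefore November 4 (3 days later).
The third Wednesday is 4 + 2×7 = November 18.

November 18, 2314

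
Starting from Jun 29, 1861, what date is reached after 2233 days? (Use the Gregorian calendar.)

+365 (one year) → Jun 29, 1862 (1868 left).
+365 (one year) → Jun 29, 1863 (1503 left).
+366 (one year; includes Feb 29, 1864) → Jun 29, 1864 (1137 left).
+365 (one year) → Jun 29, 1865 (772 left).
+365 (one year) → Jun 29, 1866 (407 left).
+365 (one year) → Jun 29, 1867 (42 left).
Jun has 30 days: +2 → Jul 1, 1867 (40 left).
Jul has 31 days: +31 → Aug 1, 1867 (9 left).
+9 → Aug 10, 1867.

August 10, 1867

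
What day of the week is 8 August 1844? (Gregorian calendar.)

Thursday

Doomsday rule: the anchor day for the 1800s is Friday. For year 44: 44÷12 = 3 r 8, and 8÷4 = 2, so 3+8+2 = 13.
Friday + 13 ≡ Thursday — that's 1844's doomsday.
In August the doomsday date is Aug 8.
Aug 8 is the doomsday itself: Thursday.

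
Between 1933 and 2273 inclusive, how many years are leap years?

83

Multiples of 4 in [1933,2273]: 85.
Of those, multiples of 100: 3 (not leap unless ÷400).
Multiples of 400: 1.
Leap years = 85 − 3 + 1 = 83.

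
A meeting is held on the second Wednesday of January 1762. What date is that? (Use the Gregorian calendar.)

January 1, 1762 is a Friday.
The first Wednesday is therefore January 6 (5 days later).
The second Wednesday is 6 + 1×7 = January 13.

January 13, 1762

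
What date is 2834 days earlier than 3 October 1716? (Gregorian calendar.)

December 30, 1708

−366 (one year; includes Feb 29, 1716) → Oct 3, 1715 (2468 left).
−365 (one year) → Oct 3, 1714 (2103 left).
−365 (one year) → Oct 3, 1713 (1738 left).
−365 (one year) → Oct 3, 1712 (1373 left).
−366 (one year; includes Feb 29, 1712) → Oct 3, 1711 (1007 left).
−365 (one year) → Oct 3, 1710 (642 left).
−365 (one year) → Oct 3, 1709 (277 left).
−3 → Sep 30, 1709 (end of Sep, 30 days; 274 left).
−30 → Aug 31, 1709 (end of Aug, 31 days; 244 left).
−31 → Jul 31, 1709 (end of Jul, 31 days; 213 left).
−31 → Jun 30, 1709 (end of Jun, 30 days; 182 left).
−30 → May 31, 1709 (end of May, 31 days; 152 left).
−31 → Apr 30, 1709 (end of Apr, 30 days; 121 left).
−30 → Mar 31, 1709 (end of Mar, 31 days; 91 left).
−31 → Feb 28, 1709 (end of Feb, 28 days; 60 left).
−28 → Jan 31, 1709 (end of Jan, 31 days; 32 left).
−31 → Dec 31, 1708 (end of Dec, 31 days; 1 left).
−1 → Dec 30, 1708.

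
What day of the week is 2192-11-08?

Doomsday rule: the anchor day for the 2100s is Sunday. For year 92: 92÷12 = 7 r 8, and 8÷4 = 2, so 7+8+2 = 17.
Sunday + 17 ≡ Wednesday — that's 2192's doomsday.
In November the doomsday date is Nov 7.
Nov 8 is 1 day after Nov 7; 1 mod 7 = 1, so Wednesday + 1 = Thursday.

Thursday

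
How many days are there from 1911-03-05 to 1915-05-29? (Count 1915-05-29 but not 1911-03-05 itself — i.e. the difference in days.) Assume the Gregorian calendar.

1546

Mar 5, 1911 → Mar 5, 1912: 366 days (Feb 29, 1912 is in that span).
Mar 5, 1912 → Mar 5, 1913: 365 days.
Mar 5, 1913 → Mar 5, 1914: 365 days.
Mar 5, 1914 → Mar 5, 1915: 365 days.
Mar 5, 1915 → Apr 5, 1915: 31 days (March has 31).
Apr 5, 1915 → May 5, 1915: 30 days (April has 30).
May 5, 1915 → May 29, 1915: 24 days.
Total: 1546 days.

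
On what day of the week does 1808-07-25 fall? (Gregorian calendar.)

Doomsday rule: the anchor day for the 1800s is Friday. For year 08: 8÷12 = 0 r 8, and 8÷4 = 2, so 0+8+2 = 10.
Friday + 10 ≡ Monday — that's 1808's doomsday.
In July the doomsday date is Jul 11.
Jul 25 is 14 days after Jul 11; 14 mod 7 = 0, so Monday + 0 = Monday.

Monday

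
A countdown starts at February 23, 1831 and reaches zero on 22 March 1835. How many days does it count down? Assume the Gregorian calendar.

Feb 23, 1831 → Feb 23, 1832: 365 days.
Feb 23, 1832 → Feb 23, 1833: 366 days (Feb 29, 1832 is in that span).
Feb 23, 1833 → Feb 23, 1834: 365 days.
Feb 23, 1834 → Mar 23, 1834: 28 days (February has 28).
Mar 23, 1834 → Apr 23, 1834: 31 days (March has 31).
Apr 23, 1834 → May 23, 1834: 30 days (April has 30).
May 23, 1834 → Jun 23, 1834: 31 days (May has 31).
Jun 23, 1834 → Jul 23, 1834: 30 days (June has 30).
Jul 23, 1834 → Aug 23, 1834: 31 days (July has 31).
Aug 23, 1834 → Sep 23, 1834: 31 days (August has 31).
Sep 23, 1834 → Oct 23, 1834: 30 days (September has 30).
Oct 23, 1834 → Nov 23, 1834: 31 days (October has 31).
Nov 23, 1834 → Dec 23, 1834: 30 days (November has 30).
Dec 23, 1834 → Jan 23, 1835: 31 days (December has 31).
Jan 23, 1835 → Feb 23, 1835: 31 days (January has 31).
Feb 23, 1835 → Mar 22, 1835: 27 days.
Total: 1488 days.

1488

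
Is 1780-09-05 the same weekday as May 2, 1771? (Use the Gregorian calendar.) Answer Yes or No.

No

From May 2, 1771 to Sep 5, 1780 is 3414 days.
3414 mod 7 = 5, so they are different weekdays.
(May 2, 1771 is a Thursday; Sep 5, 1780 is a Tuesday.)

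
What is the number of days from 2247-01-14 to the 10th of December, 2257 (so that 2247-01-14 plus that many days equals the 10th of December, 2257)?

3983

Jan 14, 2247 → Jan 14, 2248: 365 days.
Jan 14, 2248 → Jan 14, 2249: 366 days (Feb 29, 2248 is in that span).
Jan 14, 2249 → Jan 14, 2250: 365 days.
Jan 14, 2250 → Jan 14, 2251: 365 days.
Jan 14, 2251 → Jan 14, 2252: 365 days.
Jan 14, 2252 → Jan 14, 2253: 366 days (Feb 29, 2252 is in that span).
Jan 14, 2253 → Jan 14, 2254: 365 days.
Jan 14, 2254 → Jan 14, 2255: 365 days.
Jan 14, 2255 → Jan 14, 2256: 365 days.
Jan 14, 2256 → Jan 14, 2257: 366 days (Feb 29, 2256 is in that span).
Jan 14, 2257 → Feb 14, 2257: 31 days (January has 31).
Feb 14, 2257 → Mar 14, 2257: 28 days (February has 28).
Mar 14, 2257 → Apr 14, 2257: 31 days (March has 31).
Apr 14, 2257 → May 14, 2257: 30 days (April has 30).
May 14, 2257 → Jun 14, 2257: 31 days (May has 31).
Jun 14, 2257 → Jul 14, 2257: 30 days (June has 30).
Jul 14, 2257 → Aug 14, 2257: 31 days (July has 31).
Aug 14, 2257 → Sep 14, 2257: 31 days (August has 31).
Sep 14, 2257 → Oct 14, 2257: 30 days (September has 30).
Oct 14, 2257 → Nov 14, 2257: 31 days (October has 31).
Nov 14, 2257 → Dec 10, 2257: 26 days.
Total: 3983 days.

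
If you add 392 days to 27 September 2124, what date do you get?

October 24, 2125

Sep has 30 days: +4 → Oct 1, 2124 (388 left).
Oct has 31 days: +31 → Nov 1, 2124 (357 left).
Nov has 30 days: +30 → Dec 1, 2124 (327 left).
Dec has 31 days: +31 → Jan 1, 2125 (296 left).
Jan has 31 days: +31 → Feb 1, 2125 (265 left).
Feb has 28 days: +28 → Mar 1, 2125 (237 left).
Mar has 31 days: +31 → Apr 1, 2125 (206 left).
Apr has 30 days: +30 → May 1, 2125 (176 left).
May has 31 days: +31 → Jun 1, 2125 (145 left).
Jun has 30 days: +30 → Jul 1, 2125 (115 left).
Jul has 31 days: +31 → Aug 1, 2125 (84 left).
Aug has 31 days: +31 → Sep 1, 2125 (53 left).
Sep has 30 days: +30 → Oct 1, 2125 (23 left).
+23 → Oct 24, 2125.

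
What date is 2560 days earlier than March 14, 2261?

−365 (one year) → Mar 14, 2260 (2195 left).
−366 (one year; includes Feb 29, 2260) → Mar 14, 2259 (1829 left).
−365 (one year) → Mar 14, 2258 (1464 left).
−365 (one year) → Mar 14, 2257 (1099 left).
−365 (one year) → Mar 14, 2256 (734 left).
−366 (one year; includes Feb 29, 2256) → Mar 14, 2255 (368 left).
−14 → Feb 28, 2255 (end of Feb, 28 days; 354 left).
−28 → Jan 31, 2255 (end of Jan, 31 days; 326 left).
−31 → Dec 31, 2254 (end of Dec, 31 days; 295 left).
−31 → Nov 30, 2254 (end of Nov, 30 days; 264 left).
−30 → Oct 31, 2254 (end of Oct, 31 days; 234 left).
−31 → Sep 30, 2254 (end of Sep, 30 days; 203 left).
−30 → Aug 31, 2254 (end of Aug, 31 days; 173 left).
−31 → Jul 31, 2254 (end of Jul, 31 days; 142 left).
−31 → Jun 30, 2254 (end of Jun, 30 days; 111 left).
−30 → May 31, 2254 (end of May, 31 days; 81 left).
−31 → Apr 30, 2254 (end of Apr, 30 days; 50 left).
−30 → Mar 31, 2254 (end of Mar, 31 days; 20 left).
−20 → Mar 11, 2254.

March 11, 2254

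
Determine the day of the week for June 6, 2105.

Saturday

Doomsday rule: the anchor day for the 2100s is Sunday. For year 05: 5÷12 = 0 r 5, and 5÷4 = 1, so 0+5+1 = 6.
Sunday + 6 ≡ Saturday — that's 2105's doomsday.
In June the doomsday date is Jun 6.
Jun 6 is the doomsday itself: Saturday.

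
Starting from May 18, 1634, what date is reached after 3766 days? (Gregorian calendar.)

September 8, 1644

+365 (one year) → May 18, 1635 (3401 left).
+366 (one year; includes Feb 29, 1636) → May 18, 1636 (3035 left).
+365 (one year) → May 18, 1637 (2670 left).
+365 (one year) → May 18, 1638 (2305 left).
+365 (one year) → May 18, 1639 (1940 left).
+366 (one year; includes Feb 29, 1640) → May 18, 1640 (1574 left).
+365 (one year) → May 18, 1641 (1209 left).
+365 (one year) → May 18, 1642 (844 left).
+365 (one year) → May 18, 1643 (479 left).
+366 (one year; includes Feb 29, 1644) → May 18, 1644 (113 left).
May has 31 days: +14 → Jun 1, 1644 (99 left).
Jun has 30 days: +30 → Jul 1, 1644 (69 left).
Jul has 31 days: +31 → Aug 1, 1644 (38 left).
Aug has 31 days: +31 → Sep 1, 1644 (7 left).
+7 → Sep 8, 1644.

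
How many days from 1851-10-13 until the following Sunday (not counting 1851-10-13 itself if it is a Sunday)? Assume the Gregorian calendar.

6

Oct 13, 1851 is a Monday.
From Monday to the next Sunday is 6 days.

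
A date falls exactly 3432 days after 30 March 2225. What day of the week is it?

Mar 30, 2225 is a Wednesday.
3432 mod 7 = 2, so 3432 days after a Wednesday is Wednesday + 2 = Friday.

Friday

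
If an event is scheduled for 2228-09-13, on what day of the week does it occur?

Doomsday rule: the anchor day for the 2200s is Friday. For year 28: 28÷12 = 2 r 4, and 4÷4 = 1, so 2+4+1 = 7.
Friday + 7 ≡ Friday — that's 2228's doomsday.
In September the doomsday date is Sep 5.
Sep 13 is 8 days after Sep 5; 8 mod 7 = 1, so Friday + 1 = Saturday.

Saturday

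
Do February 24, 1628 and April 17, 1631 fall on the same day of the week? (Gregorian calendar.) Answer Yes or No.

Yes

From Feb 24, 1628 to Apr 17, 1631 is 1148 days.
1148 mod 7 = 0, so they are the same weekday.
(Feb 24, 1628 is a Thursday; Apr 17, 1631 is a Thursday.)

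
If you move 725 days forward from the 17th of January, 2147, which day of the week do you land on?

Saturday

First find the weekday of Jan 17, 2147. Doomsday rule: the anchor day for the 2100s is Sunday. For year 47: 47÷12 = 3 r 11, and 11÷4 = 2, so 3+11+2 = 16.
Sunday + 16 ≡ Tuesday — that's 2147's doomsday.
In January the doomsday date is Jan 3 (2147 is not a leap year).
Jan 17 is 14 days after Jan 3; 14 mod 7 = 0, so Tuesday + 0 = Tuesday.
725 mod 7 = 4, so 725 days after a Tuesday is Tuesday + 4 = Saturday.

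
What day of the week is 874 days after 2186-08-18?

First find the weekday of Aug 18, 2186. Doomsday rule: the anchor day for the 2100s is Sunday. For year 86: 86÷12 = 7 r 2, and 2÷4 = 0, so 7+2+0 = 9.
Sunday + 9 ≡ Tuesday — that's 2186's doomsday.
In August the doomsday date is Aug 8.
Aug 18 is 10 days after Aug 8; 10 mod 7 = 3, so Tuesday + 3 = Friday.
874 mod 7 = 6, so 874 days after a Friday is Friday + 6 = Thursday.

Thursday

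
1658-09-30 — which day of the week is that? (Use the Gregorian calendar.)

Doomsday rule: the anchor day for the 1600s is Tuesday. For year 58: 58÷12 = 4 r 10, and 10÷4 = 2, so 4+10+2 = 16.
Tuesday + 16 ≡ Thursday — that's 1658's doomsday.
In September the doomsday date is Sep 5.
Sep 30 is 25 days after Sep 5; 25 mod 7 = 4, so Thursday + 4 = Monday.

Monday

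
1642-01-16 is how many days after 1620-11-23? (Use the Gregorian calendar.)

7724

Nov 23, 1620 → Nov 23, 1621: 365 days.
Nov 23, 1621 → Nov 23, 1622: 365 days.
Nov 23, 1622 → Nov 23, 1623: 365 days.
Nov 23, 1623 → Nov 23, 1624: 366 days (Feb 29, 1624 is in that span).
Nov 23, 1624 → Nov 23, 1625: 365 days.
Nov 23, 1625 → Nov 23, 1626: 365 days.
Nov 23, 1626 → Nov 23, 1627: 365 days.
Nov 23, 1627 → Nov 23, 1628: 366 days (Feb 29, 1628 is in that span).
Nov 23, 1628 → Nov 23, 1629: 365 days.
Nov 23, 1629 → Nov 23, 1630: 365 days.
Nov 23, 1630 → Nov 23, 1631: 365 days.
Nov 23, 1631 → Nov 23, 1632: 366 days (Feb 29, 1632 is in that span).
Nov 23, 1632 → Nov 23, 1633: 365 days.
Nov 23, 1633 → Nov 23, 1634: 365 days.
Nov 23, 1634 → Nov 23, 1635: 365 days.
Nov 23, 1635 → Nov 23, 1636: 366 days (Feb 29, 1636 is in that span).
Nov 23, 1636 → Nov 23, 1637: 365 days.
Nov 23, 1637 → Nov 23, 1638: 365 days.
Nov 23, 1638 → Nov 23, 1639: 365 days.
Nov 23, 1639 → Nov 23, 1640: 366 days (Feb 29, 1640 is in that span).
Nov 23, 1640 → Nov 23, 1641: 365 days.
Nov 23, 1641 → Dec 23, 1641: 30 days (November has 30).
Dec 23, 1641 → Jan 16, 1642: 24 days.
Total: 7724 days.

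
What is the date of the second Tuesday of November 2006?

November 14, 2006

November 1, 2006 is a Wednesday.
The first Tuesday is therefore November 7 (6 days later).
The second Tuesday is 7 + 1×7 = November 14.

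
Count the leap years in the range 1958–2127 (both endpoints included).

41

Multiples of 4 in [1958,2127]: 42.
Of those, multiples of 100: 2 (not leap unless ÷400).
Multiples of 400: 1.
Leap years = 42 − 2 + 1 = 41.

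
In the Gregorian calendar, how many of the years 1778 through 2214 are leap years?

105

Multiples of 4 in [1778,2214]: 109.
Of those, multiples of 100: 5 (not leap unless ÷400).
Multiples of 400: 1.
Leap years = 109 − 5 + 1 = 105.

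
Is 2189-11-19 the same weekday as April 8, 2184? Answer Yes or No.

From Apr 8, 2184 to Nov 19, 2189 is 2051 days.
2051 mod 7 = 0, so they are the same weekday.
(Apr 8, 2184 is a Thursday; Nov 19, 2189 is a Thursday.)

Yes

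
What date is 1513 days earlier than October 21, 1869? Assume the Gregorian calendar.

−365 (one year) → Oct 21, 1868 (1148 left).
−366 (one year; includes Feb 29, 1868) → Oct 21, 1867 (782 left).
−365 (one year) → Oct 21, 1866 (417 left).
−365 (one year) → Oct 21, 1865 (52 left).
−21 → Sep 30, 1865 (end of Sep, 30 days; 31 left).
−30 → Aug 31, 1865 (end of Aug, 31 days; 1 left).
−1 → Aug 30, 1865.

August 30, 1865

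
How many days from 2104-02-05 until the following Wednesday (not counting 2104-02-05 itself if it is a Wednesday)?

1

Feb 5, 2104 is a Tuesday.
From Tuesday to the next Wednesday is 1 day.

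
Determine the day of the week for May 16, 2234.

Friday

Doomsday rule: the anchor day for the 2200s is Friday. For year 34: 34÷12 = 2 r 10, and 10÷4 = 2, so 2+10+2 = 14.
Friday + 14 ≡ Friday — that's 2234's doomsday.
In May the doomsday date is May 9.
May 16 is 7 days after May 9; 7 mod 7 = 0, so Friday + 0 = Friday.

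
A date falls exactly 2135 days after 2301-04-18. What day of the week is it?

Thursday

First find the weekday of Apr 18, 2301. Doomsday rule: the anchor day for the 2300s is Wednesday. For year 01: 1÷12 = 0 r 1, and 1÷4 = 0, so 0+1+0 = 1.
Wednesday + 1 ≡ Thursday — that's 2301's doomsday.
In April the doomsday date is Apr 4.
Apr 18 is 14 days after Apr 4; 14 mod 7 = 0, so Thursday + 0 = Thursday.
2135 mod 7 = 0, so 2135 days after a Thursday is Thursday + 0 = Thursday.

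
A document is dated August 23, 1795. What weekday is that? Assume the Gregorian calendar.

Sunday

Doomsday rule: the anchor day for the 1700s is Sunday. For year 95: 95÷12 = 7 r 11, and 11÷4 = 2, so 7+11+2 = 20.
Sunday + 20 ≡ Saturday — that's 1795's doomsday.
In August the doomsday date is Aug 8.
Aug 23 is 15 days after Aug 8; 15 mod 7 = 1, so Saturday + 1 = Sunday.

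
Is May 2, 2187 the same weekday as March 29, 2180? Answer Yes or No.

Yes

From Mar 29, 2180 to May 2, 2187 is 2590 days.
2590 mod 7 = 0, so they are the same weekday.
(Mar 29, 2180 is a Wednesday; May 2, 2187 is a Wednesday.)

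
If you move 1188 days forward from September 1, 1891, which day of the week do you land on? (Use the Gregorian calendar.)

Sunday

Sep 1, 1891 is a Tuesday.
1188 mod 7 = 5, so 1188 days after a Tuesday is Tuesday + 5 = Sunday.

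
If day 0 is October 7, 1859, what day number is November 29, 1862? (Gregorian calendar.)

Oct 7, 1859 → Oct 7, 1860: 366 days (Feb 29, 1860 is in that span).
Oct 7, 1860 → Oct 7, 1861: 365 days.
Oct 7, 1861 → Oct 7, 1862: 365 days.
Oct 7, 1862 → Nov 7, 1862: 31 days (October has 31).
Nov 7, 1862 → Nov 29, 1862: 22 days.
Total: 1149 days.

1149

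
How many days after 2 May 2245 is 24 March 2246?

326

May 2, 2245 → Jun 2, 2245: 31 days (May has 31).
Jun 2, 2245 → Jul 2, 2245: 30 days (June has 30).
Jul 2, 2245 → Aug 2, 2245: 31 days (July has 31).
Aug 2, 2245 → Sep 2, 2245: 31 days (August has 31).
Sep 2, 2245 → Oct 2, 2245: 30 days (September has 30).
Oct 2, 2245 → Nov 2, 2245: 31 days (October has 31).
Nov 2, 2245 → Dec 2, 2245: 30 days (November has 30).
Dec 2, 2245 → Jan 2, 2246: 31 days (December has 31).
Jan 2, 2246 → Feb 2, 2246: 31 days (January has 31).
Feb 2, 2246 → Mar 2, 2246: 28 days (February has 28).
Mar 2, 2246 → Mar 24, 2246: 22 days.
Total: 326 days.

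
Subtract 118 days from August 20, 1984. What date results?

April 24, 1984

−20 → Jul 31, 1984 (end of Jul, 31 days; 98 left).
−31 → Jun 30, 1984 (end of Jun, 30 days; 67 left).
−30 → May 31, 1984 (end of May, 31 days; 37 left).
−31 → Apr 30, 1984 (end of Apr, 30 days; 6 left).
−6 → Apr 24, 1984.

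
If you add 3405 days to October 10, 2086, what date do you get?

+365 (one year) → Oct 10, 2087 (3040 left).
+366 (one year; includes Feb 29, 2088) → Oct 10, 2088 (2674 left).
+365 (one year) → Oct 10, 2089 (2309 left).
+365 (one year) → Oct 10, 2090 (1944 left).
+365 (one year) → Oct 10, 2091 (1579 left).
+366 (one year; includes Feb 29, 2092) → Oct 10, 2092 (1213 left).
+365 (one year) → Oct 10, 2093 (848 left).
+365 (one year) → Oct 10, 2094 (483 left).
+365 (one year) → Oct 10, 2095 (118 left).
Oct has 31 days: +22 → Nov 1, 2095 (96 left).
Nov has 30 days: +30 → Dec 1, 2095 (66 left).
Dec has 31 days: +31 → Jan 1, 2096 (35 left).
Jan has 31 days: +31 → Feb 1, 2096 (4 left).
+4 → Feb 5, 2096.

February 5, 2096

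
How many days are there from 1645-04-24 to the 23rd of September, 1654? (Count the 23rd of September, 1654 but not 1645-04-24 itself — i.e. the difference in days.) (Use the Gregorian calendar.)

3439

Apr 24, 1645 → Apr 24, 1646: 365 days.
Apr 24, 1646 → Apr 24, 1647: 365 days.
Apr 24, 1647 → Apr 24, 1648: 366 days (Feb 29, 1648 is in that span).
Apr 24, 1648 → Apr 24, 1649: 365 days.
Apr 24, 1649 → Apr 24, 1650: 365 days.
Apr 24, 1650 → Apr 24, 1651: 365 days.
Apr 24, 1651 → Apr 24, 1652: 366 days (Feb 29, 1652 is in that span).
Apr 24, 1652 → Apr 24, 1653: 365 days.
Apr 24, 1653 → Apr 24, 1654: 365 days.
Apr 24, 1654 → May 24, 1654: 30 days (April has 30).
May 24, 1654 → Jun 24, 1654: 31 days (May has 31).
Jun 24, 1654 → Jul 24, 1654: 30 days (June has 30).
Jul 24, 1654 → Aug 24, 1654: 31 days (July has 31).
Aug 24, 1654 → Sep 23, 1654: 30 days.
Total: 3439 days.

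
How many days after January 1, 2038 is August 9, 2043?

2046

Jan 1, 2038 → Jan 1, 2039: 365 days.
Jan 1, 2039 → Jan 1, 2040: 365 days.
Jan 1, 2040 → Jan 1, 2041: 366 days (Feb 29, 2040 is in that span).
Jan 1, 2041 → Jan 1, 2042: 365 days.
Jan 1, 2042 → Jan 1, 2043: 365 days.
Jan 1, 2043 → Feb 1, 2043: 31 days (January has 31).
Feb 1, 2043 → Mar 1, 2043: 28 days (February has 28).
Mar 1, 2043 → Apr 1, 2043: 31 days (March has 31).
Apr 1, 2043 → May 1, 2043: 30 days (April has 30).
May 1, 2043 → Jun 1, 2043: 31 days (May has 31).
Jun 1, 2043 → Jul 1, 2043: 30 days (June has 30).
Jul 1, 2043 → Aug 1, 2043: 31 days (July has 31).
Aug 1, 2043 → Aug 9, 2043: 8 days.
Total: 2046 days.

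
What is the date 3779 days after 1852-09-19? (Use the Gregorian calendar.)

+365 (one year) → Sep 19, 1853 (3414 left).
+365 (one year) → Sep 19, 1854 (3049 left).
+365 (one year) → Sep 19, 1855 (2684 left).
+366 (one year; includes Feb 29, 1856) → Sep 19, 1856 (2318 left).
+365 (one year) → Sep 19, 1857 (1953 left).
+365 (one year) → Sep 19, 1858 (1588 left).
+365 (one year) → Sep 19, 1859 (1223 left).
+366 (one year; includes Feb 29, 1860) → Sep 19, 1860 (857 left).
+365 (one year) → Sep 19, 1861 (492 left).
+365 (one year) → Sep 19, 1862 (127 left).
Sep has 30 days: +12 → Oct 1, 1862 (115 left).
Oct has 31 days: +31 → Nov 1, 1862 (84 left).
Nov has 30 days: +30 → Dec 1, 1862 (54 left).
Dec has 31 days: +31 → Jan 1, 1863 (23 left).
+23 → Jan 24, 1863.

January 24, 1863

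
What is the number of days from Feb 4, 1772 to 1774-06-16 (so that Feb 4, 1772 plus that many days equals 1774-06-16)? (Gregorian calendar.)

863

Feb 4, 1772 → Feb 4, 1773: 366 days (Feb 29, 1772 is in that span).
Feb 4, 1773 → Feb 4, 1774: 365 days.
Feb 4, 1774 → Mar 4, 1774: 28 days (February has 28).
Mar 4, 1774 → Apr 4, 1774: 31 days (March has 31).
Apr 4, 1774 → May 4, 1774: 30 days (April has 30).
May 4, 1774 → Jun 4, 1774: 31 days (May has 31).
Jun 4, 1774 → Jun 16, 1774: 12 days.
Total: 863 days.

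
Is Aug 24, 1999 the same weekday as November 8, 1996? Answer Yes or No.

From Nov 8, 1996 to Aug 24, 1999 is 1019 days.
1019 mod 7 = 4, so they are different weekdays.
(Nov 8, 1996 is a Friday; Aug 24, 1999 is a Tuesday.)

No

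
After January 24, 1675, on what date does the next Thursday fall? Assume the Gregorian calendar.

Jan 24, 1675 is a Thursday.
From Thursday to the next Thursday is 7 days.
Jan 24, 1675 + 7 = Jan 31, 1675.

January 31, 1675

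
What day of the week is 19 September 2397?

Doomsday rule: the anchor day for the 2300s is Wednesday. For year 97: 97÷12 = 8 r 1, and 1÷4 = 0, so 8+1+0 = 9.
Wednesday + 9 ≡ Friday — that's 2397's doomsday.
In September the doomsday date is Sep 5.
Sep 19 is 14 days after Sep 5; 14 mod 7 = 0, so Friday + 0 = Friday.

Friday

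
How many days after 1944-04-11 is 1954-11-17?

Apr 11, 1944 → Apr 11, 1945: 365 days.
Apr 11, 1945 → Apr 11, 1946: 365 days.
Apr 11, 1946 → Apr 11, 1947: 365 days.
Apr 11, 1947 → Apr 11, 1948: 366 days (Feb 29, 1948 is in that span).
Apr 11, 1948 → Apr 11, 1949: 365 days.
Apr 11, 1949 → Apr 11, 1950: 365 days.
Apr 11, 1950 → Apr 11, 1951: 365 days.
Apr 11, 1951 → Apr 11, 1952: 366 days (Feb 29, 1952 is in that span).
Apr 11, 1952 → Apr 11, 1953: 365 days.
Apr 11, 1953 → Apr 11, 1954: 365 days.
Apr 11, 1954 → May 11, 1954: 30 days (April has 30).
May 11, 1954 → Jun 11, 1954: 31 days (May has 31).
Jun 11, 1954 → Jul 11, 1954: 30 days (June has 30).
Jul 11, 1954 → Aug 11, 1954: 31 days (July has 31).
Aug 11, 1954 → Sep 11, 1954: 31 days (August has 31).
Sep 11, 1954 → Oct 11, 1954: 30 days (September has 30).
Oct 11, 1954 → Nov 11, 1954: 31 days (October has 31).
Nov 11, 1954 → Nov 17, 1954: 6 days.
Total: 3872 days.

3872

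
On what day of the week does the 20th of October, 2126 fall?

Doomsday rule: the anchor day for the 2100s is Sunday. For year 26: 26÷12 = 2 r 2, and 2÷4 = 0, so 2+2+0 = 4.
Sunday + 4 ≡ Thursday — that's 2126's doomsday.
In October the doomsday date is Oct 10.
Oct 20 is 10 days after Oct 10; 10 mod 7 = 3, so Thursday + 3 = Sunday.

Sunday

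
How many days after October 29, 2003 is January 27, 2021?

6300

Oct 29, 2003 → Oct 29, 2004: 366 days (Feb 29, 2004 is in that span).
Oct 29, 2004 → Oct 29, 2005: 365 days.
Oct 29, 2005 → Oct 29, 2006: 365 days.
Oct 29, 2006 → Oct 29, 2007: 365 days.
Oct 29, 2007 → Oct 29, 2008: 366 days (Feb 29, 2008 is in that span).
Oct 29, 2008 → Oct 29, 2009: 365 days.
Oct 29, 2009 → Oct 29, 2010: 365 days.
Oct 29, 2010 → Oct 29, 2011: 365 days.
Oct 29, 2011 → Oct 29, 2012: 366 days (Feb 29, 2012 is in that span).
Oct 29, 2012 → Oct 29, 2013: 365 days.
Oct 29, 2013 → Oct 29, 2014: 365 days.
Oct 29, 2014 → Oct 29, 2015: 365 days.
Oct 29, 2015 → Oct 29, 2016: 366 days (Feb 29, 2016 is in that span).
Oct 29, 2016 → Oct 29, 2017: 365 days.
Oct 29, 2017 → Oct 29, 2018: 365 days.
Oct 29, 2018 → Oct 29, 2019: 365 days.
Oct 29, 2019 → Oct 29, 2020: 366 days (Feb 29, 2020 is in that span).
Oct 29, 2020 → Nov 29, 2020: 31 days (October has 31).
Nov 29, 2020 → Dec 29, 2020: 30 days (November has 30).
Dec 29, 2020 → Jan 27, 2021: 29 days.
Total: 6300 days.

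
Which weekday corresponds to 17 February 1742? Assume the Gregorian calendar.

Saturday

Doomsday rule: the anchor day for the 1700s is Sunday. For year 42: 42÷12 = 3 r 6, and 6÷4 = 1, so 3+6+1 = 10.
Sunday + 10 ≡ Wednesday — that's 1742's doomsday.
In February the doomsday date is Feb 28 (1742 is not a leap year).
Feb 17 is 11 days before Feb 28; 11 mod 7 = 4, so Wednesday − 4 = Saturday.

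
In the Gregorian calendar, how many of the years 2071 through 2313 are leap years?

58

Multiples of 4 in [2071,2313]: 61.
Of those, multiples of 100: 3 (not leap unless ÷400).
Multiples of 400: 0.
Leap years = 61 − 3 + 0 = 58.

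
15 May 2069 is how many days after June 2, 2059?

Jun 2, 2059 → Jun 2, 2060: 366 days (Feb 29, 2060 is in that span).
Jun 2, 2060 → Jun 2, 2061: 365 days.
Jun 2, 2061 → Jun 2, 2062: 365 days.
Jun 2, 2062 → Jun 2, 2063: 365 days.
Jun 2, 2063 → Jun 2, 2064: 366 days (Feb 29, 2064 is in that span).
Jun 2, 2064 → Jun 2, 2065: 365 days.
Jun 2, 2065 → Jun 2, 2066: 365 days.
Jun 2, 2066 → Jun 2, 2067: 365 days.
Jun 2, 2067 → Jun 2, 2068: 366 days (Feb 29, 2068 is in that span).
Jun 2, 2068 → Jul 2, 2068: 30 days (June has 30).
Jul 2, 2068 → Aug 2, 2068: 31 days (July has 31).
Aug 2, 2068 → Sep 2, 2068: 31 days (August has 31).
Sep 2, 2068 → Oct 2, 2068: 30 days (September has 30).
Oct 2, 2068 → Nov 2, 2068: 31 days (October has 31).
Nov 2, 2068 → Dec 2, 2068: 30 days (November has 30).
Dec 2, 2068 → Jan 2, 2069: 31 days (December has 31).
Jan 2, 2069 → Feb 2, 2069: 31 days (January has 31).
Feb 2, 2069 → Mar 2, 2069: 28 days (February has 28).
Mar 2, 2069 → Apr 2, 2069: 31 days (March has 31).
Apr 2, 2069 → May 2, 2069: 30 days (April has 30).
May 2, 2069 → May 15, 2069: 13 days.
Total: 3635 days.

3635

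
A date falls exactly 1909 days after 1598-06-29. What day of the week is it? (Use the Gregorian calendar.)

Saturday

First find the weekday of Jun 29, 1598. Doomsday rule: the anchor day for the 1500s is Wednesday. For year 98: 98÷12 = 8 r 2, and 2÷4 = 0, so 8+2+0 = 10.
Wednesday + 10 ≡ Saturday — that's 1598's doomsday.
In June the doomsday date is Jun 6.
Jun 29 is 23 days after Jun 6; 23 mod 7 = 2, so Saturday + 2 = Monday.
1909 mod 7 = 5, so 1909 days after a Monday is Monday + 5 = Saturday.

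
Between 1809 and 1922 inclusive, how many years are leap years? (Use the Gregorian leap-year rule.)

27

Multiples of 4 in [1809,1922]: 28.
Of those, multiples of 100: 1 (not leap unless ÷400).
Multiples of 400: 0.
Leap years = 28 − 1 + 0 = 27.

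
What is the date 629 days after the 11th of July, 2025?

April 1, 2027

+365 (one year) → Jul 11, 2026 (264 left).
Jul has 31 days: +21 → Aug 1, 2026 (243 left).
Aug has 31 days: +31 → Sep 1, 2026 (212 left).
Sep has 30 days: +30 → Oct 1, 2026 (182 left).
Oct has 31 days: +31 → Nov 1, 2026 (151 left).
Nov has 30 days: +30 → Dec 1, 2026 (121 left).
Dec has 31 days: +31 → Jan 1, 2027 (90 left).
Jan has 31 days: +31 → Feb 1, 2027 (59 left).
Feb has 28 days: +28 → Mar 1, 2027 (31 left).
Mar has 31 days: +31 → Apr 1, 2027 (0 left).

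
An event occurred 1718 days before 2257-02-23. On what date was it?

June 11, 2252

−366 (one year; includes Feb 29, 2256) → Feb 23, 2256 (1352 left).
−365 (one year) → Feb 23, 2255 (987 left).
−365 (one year) → Feb 23, 2254 (622 left).
−365 (one year) → Feb 23, 2253 (257 left).
−23 → Jan 31, 2253 (end of Jan, 31 days; 234 left).
−31 → Dec 31, 2252 (end of Dec, 31 days; 203 left).
−31 → Nov 30, 2252 (end of Nov, 30 days; 172 left).
−30 → Oct 31, 2252 (end of Oct, 31 days; 142 left).
−31 → Sep 30, 2252 (end of Sep, 30 days; 111 left).
−30 → Aug 31, 2252 (end of Aug, 31 days; 81 left).
−31 → Jul 31, 2252 (end of Jul, 31 days; 50 left).
−31 → Jun 30, 2252 (end of Jun, 30 days; 19 left).
−19 → Jun 11, 2252.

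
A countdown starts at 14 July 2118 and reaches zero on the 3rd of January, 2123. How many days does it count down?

Jul 14, 2118 → Jul 14, 2119: 365 days.
Jul 14, 2119 → Jul 14, 2120: 366 days (Feb 29, 2120 is in that span).
Jul 14, 2120 → Jul 14, 2121: 365 days.
Jul 14, 2121 → Jul 14, 2122: 365 days.
Jul 14, 2122 → Aug 14, 2122: 31 days (July has 31).
Aug 14, 2122 → Sep 14, 2122: 31 days (August has 31).
Sep 14, 2122 → Oct 14, 2122: 30 days (September has 30).
Oct 14, 2122 → Nov 14, 2122: 31 days (October has 31).
Nov 14, 2122 → Dec 14, 2122: 30 days (November has 30).
Dec 14, 2122 → Jan 3, 2123: 20 days.
Total: 1634 days.

1634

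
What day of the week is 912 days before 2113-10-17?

Oct 17, 2113 is a Tuesday.
912 mod 7 = 2, so 912 days before a Tuesday is Tuesday − 2 = Sunday.

Sunday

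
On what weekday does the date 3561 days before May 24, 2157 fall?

May 24, 2157 is a Tuesday.
3561 mod 7 = 5, so 3561 days before a Tuesday is Tuesday − 5 = Thursday.

Thursday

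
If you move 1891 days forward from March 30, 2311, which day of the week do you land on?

Friday

Mar 30, 2311 is a Thursday.
1891 mod 7 = 1, so 1891 days after a Thursday is Thursday + 1 = Friday.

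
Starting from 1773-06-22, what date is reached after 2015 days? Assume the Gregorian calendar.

+365 (one year) → Jun 22, 1774 (1650 left).
+365 (one year) → Jun 22, 1775 (1285 left).
+366 (one year; includes Feb 29, 1776) → Jun 22, 1776 (919 left).
+365 (one year) → Jun 22, 1777 (554 left).
+365 (one year) → Jun 22, 1778 (189 left).
Jun has 30 days: +9 → Jul 1, 1778 (180 left).
Jul has 31 days: +31 → Aug 1, 1778 (149 left).
Aug has 31 days: +31 → Sep 1, 1778 (118 left).
Sep has 30 days: +30 → Oct 1, 1778 (88 left).
Oct has 31 days: +31 → Nov 1, 1778 (57 left).
Nov has 30 days: +30 → Dec 1, 1778 (27 left).
+27 → Dec 28, 1778.

December 28, 1778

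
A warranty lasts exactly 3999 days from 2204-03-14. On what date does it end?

+365 (one year) → Mar 14, 2205 (3634 left).
+365 (one year) → Mar 14, 2206 (3269 left).
+365 (one year) → Mar 14, 2207 (2904 left).
+366 (one year; includes Feb 29, 2208) → Mar 14, 2208 (2538 left).
+365 (one year) → Mar 14, 2209 (2173 left).
+365 (one year) → Mar 14, 2210 (1808 left).
+365 (one year) → Mar 14, 2211 (1443 left).
+366 (one year; includes Feb 29, 2212) → Mar 14, 2212 (1077 left).
+365 (one year) → Mar 14, 2213 (712 left).
+365 (one year) → Mar 14, 2214 (347 left).
Mar has 31 days: +18 → Apr 1, 2214 (329 left).
Apr has 30 days: +30 → May 1, 2214 (299 left).
May has 31 days: +31 → Jun 1, 2214 (268 left).
Jun has 30 days: +30 → Jul 1, 2214 (238 left).
Jul has 31 days: +31 → Aug 1, 2214 (207 left).
Aug has 31 days: +31 → Sep 1, 2214 (176 left).
Sep has 30 days: +30 → Oct 1, 2214 (146 left).
Oct has 31 days: +31 → Nov 1, 2214 (115 left).
Nov has 30 days: +30 → Dec 1, 2214 (85 left).
Dec has 31 days: +31 → Jan 1, 2215 (54 left).
Jan has 31 days: +31 → Feb 1, 2215 (23 left).
+23 → Feb 24, 2215.

February 24, 2215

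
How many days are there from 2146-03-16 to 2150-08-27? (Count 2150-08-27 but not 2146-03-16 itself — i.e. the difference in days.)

1625

Mar 16, 2146 → Mar 16, 2147: 365 days.
Mar 16, 2147 → Mar 16, 2148: 366 days (Feb 29, 2148 is in that span).
Mar 16, 2148 → Mar 16, 2149: 365 days.
Mar 16, 2149 → Mar 16, 2150: 365 days.
Mar 16, 2150 → Apr 16, 2150: 31 days (March has 31).
Apr 16, 2150 → May 16, 2150: 30 days (April has 30).
May 16, 2150 → Jun 16, 2150: 31 days (May has 31).
Jun 16, 2150 → Jul 16, 2150: 30 days (June has 30).
Jul 16, 2150 → Aug 16, 2150: 31 days (July has 31).
Aug 16, 2150 → Aug 27, 2150: 11 days.
Total: 1625 days.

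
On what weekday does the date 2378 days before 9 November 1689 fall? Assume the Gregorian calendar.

Friday

Nov 9, 1689 is a Wednesday.
2378 mod 7 = 5, so 2378 days before a Wednesday is Wednesday − 5 = Friday.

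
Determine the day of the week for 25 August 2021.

January 1, 2021 is a Friday.
Jan 1, 2021 → Feb 1, 2021: 31 days (January has 31).
Feb 1, 2021 → Mar 1, 2021: 28 days (February has 28).
Mar 1, 2021 → Apr 1, 2021: 31 days (March has 31).
Apr 1, 2021 → May 1, 2021: 30 days (April has 30).
May 1, 2021 → Jun 1, 2021: 31 days (May has 31).
Jun 1, 2021 → Jul 1, 2021: 30 days (June has 30).
Jul 1, 2021 → Aug 1, 2021: 31 days (July has 31).
Aug 1, 2021 → Aug 25, 2021: 24 days.
Total: 236 days.
236 mod 7 = 5, so Friday + 5 = Wednesday.

Wednesday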